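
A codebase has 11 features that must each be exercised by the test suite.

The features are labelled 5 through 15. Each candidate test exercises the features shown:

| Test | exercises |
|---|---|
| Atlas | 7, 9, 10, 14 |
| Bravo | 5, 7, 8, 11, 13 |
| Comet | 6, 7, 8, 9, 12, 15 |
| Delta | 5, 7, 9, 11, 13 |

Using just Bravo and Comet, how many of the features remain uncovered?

Union of Bravo, Comet = {5, 6, 7, 8, 9, 11, 12, 13, 15}.
Not covered: 10, 14 — 2 features.

2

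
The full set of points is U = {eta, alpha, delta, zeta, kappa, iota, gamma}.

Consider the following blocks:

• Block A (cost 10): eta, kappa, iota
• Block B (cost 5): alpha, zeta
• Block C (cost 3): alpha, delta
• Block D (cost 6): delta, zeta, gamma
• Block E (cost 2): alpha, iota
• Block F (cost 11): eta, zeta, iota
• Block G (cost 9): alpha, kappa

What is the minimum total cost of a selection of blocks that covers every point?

18

A, D, E together cover every point (A ∪ D ∪ E = {eta, alpha, delta, zeta, kappa, iota, gamma}); total cost 10 + 6 + 2 = 18.
No covering selection has total cost below 18.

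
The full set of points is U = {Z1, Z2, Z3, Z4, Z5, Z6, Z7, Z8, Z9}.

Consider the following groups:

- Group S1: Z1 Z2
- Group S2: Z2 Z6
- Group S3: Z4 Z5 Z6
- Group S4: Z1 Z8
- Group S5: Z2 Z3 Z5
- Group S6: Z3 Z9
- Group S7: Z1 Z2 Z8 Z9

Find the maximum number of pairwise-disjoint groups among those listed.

3

S2, S4, S6 are pairwise disjoint (S2={Z2,Z6}; S4={Z1,Z8}; S6={Z3,Z9}).
Every remaining group overlaps one of these, and no 4 of the listed groups are pairwise disjoint, so 3 is the maximum.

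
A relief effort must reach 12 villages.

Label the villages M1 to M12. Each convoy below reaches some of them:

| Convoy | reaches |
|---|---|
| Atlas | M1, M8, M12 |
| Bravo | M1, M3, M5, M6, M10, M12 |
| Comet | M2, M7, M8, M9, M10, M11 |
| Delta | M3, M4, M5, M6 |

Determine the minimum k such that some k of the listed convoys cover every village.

3

Bravo and Comet and Delta together: Bravo ∪ Comet ∪ Delta = {M1, M2, M3, M4, M5, M6, M7, M8, M9, M10, M11, M12} — every village is covered.
Only Comet contains M2, so Comet is forced; the remaining 6 villages need at least 2 more convoys (each remaining convoy adds at most 5) — so at least 3 convoys are needed, and 3 is optimal.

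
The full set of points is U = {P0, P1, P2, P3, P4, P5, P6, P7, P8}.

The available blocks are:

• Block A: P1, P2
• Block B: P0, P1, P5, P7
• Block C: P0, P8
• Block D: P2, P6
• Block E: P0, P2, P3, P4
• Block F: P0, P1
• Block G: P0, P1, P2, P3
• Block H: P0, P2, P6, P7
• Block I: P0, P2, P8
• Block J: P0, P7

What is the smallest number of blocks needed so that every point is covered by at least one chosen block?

B and C and E and H together: B ∪ C ∪ E ∪ H = {P0, P1, P2, P3, P4, P5, P6, P7, P8} — every point is covered.
No 3 of the 10 blocks cover everything (all 120 combinations miss at least one point), so 4 is optimal.

4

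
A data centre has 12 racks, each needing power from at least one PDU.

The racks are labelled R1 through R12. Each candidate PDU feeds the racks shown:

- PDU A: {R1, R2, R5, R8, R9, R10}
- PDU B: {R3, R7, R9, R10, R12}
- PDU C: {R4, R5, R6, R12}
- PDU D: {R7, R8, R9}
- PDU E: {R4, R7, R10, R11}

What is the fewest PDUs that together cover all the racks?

A and B and C and E together: A ∪ B ∪ C ∪ E = {R1, R2, R3, R4, R5, R6, R7, R8, R9, R10, R11, R12} — every rack is covered.
No 3 of the 5 PDUs cover everything (all 10 combinations miss at least one rack), so 4 is optimal.

4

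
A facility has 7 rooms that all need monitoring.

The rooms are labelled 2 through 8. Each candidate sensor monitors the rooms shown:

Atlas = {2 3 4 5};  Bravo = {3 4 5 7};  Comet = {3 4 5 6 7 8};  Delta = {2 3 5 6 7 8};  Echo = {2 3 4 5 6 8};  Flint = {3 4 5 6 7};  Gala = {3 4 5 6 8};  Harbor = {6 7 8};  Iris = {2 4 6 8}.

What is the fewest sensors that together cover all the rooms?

2

Take {Bravo, Echo}. Their union is {2, 3, 4, 5, 6, 7, 8}, which is all 7 rooms.
No single sensor has all 7 rooms (the largest, Comet, has 6), so 2 is optimal.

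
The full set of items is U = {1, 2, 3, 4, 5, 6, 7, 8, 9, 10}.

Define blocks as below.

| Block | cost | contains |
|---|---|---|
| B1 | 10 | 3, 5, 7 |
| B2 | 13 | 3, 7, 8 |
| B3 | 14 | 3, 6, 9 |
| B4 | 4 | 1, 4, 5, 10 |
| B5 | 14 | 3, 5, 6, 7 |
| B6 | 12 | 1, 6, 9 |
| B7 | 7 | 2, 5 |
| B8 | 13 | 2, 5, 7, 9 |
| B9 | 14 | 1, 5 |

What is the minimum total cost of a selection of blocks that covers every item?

B2, B4, B6, B7 together cover every item (B2 ∪ B4 ∪ B6 ∪ B7 = {1, 2, 3, 4, 5, 6, 7, 8, 9, 10}); total cost 13 + 4 + 12 + 7 = 36.
No covering selection has total cost below 36.

36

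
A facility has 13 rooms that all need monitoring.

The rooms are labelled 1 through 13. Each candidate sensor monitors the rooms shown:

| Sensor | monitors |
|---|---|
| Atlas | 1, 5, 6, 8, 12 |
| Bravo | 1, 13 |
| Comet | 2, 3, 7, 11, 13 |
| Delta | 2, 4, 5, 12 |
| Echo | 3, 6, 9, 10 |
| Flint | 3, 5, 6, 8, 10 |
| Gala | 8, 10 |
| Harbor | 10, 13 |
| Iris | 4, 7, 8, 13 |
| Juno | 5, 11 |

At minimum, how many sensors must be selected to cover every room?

4

Take {Atlas, Comet, Delta, Echo}. Their union is {1, 2, 3, 4, 5, 6, 7, 8, 9, 10, 11, 12, 13}, which is all 13 rooms.
Only Echo contains 9, so Echo is forced; the remaining 9 rooms need at least 3 more sensors (each remaining sensor adds at most 4) — so at least 4 sensors are needed, and 4 is optimal.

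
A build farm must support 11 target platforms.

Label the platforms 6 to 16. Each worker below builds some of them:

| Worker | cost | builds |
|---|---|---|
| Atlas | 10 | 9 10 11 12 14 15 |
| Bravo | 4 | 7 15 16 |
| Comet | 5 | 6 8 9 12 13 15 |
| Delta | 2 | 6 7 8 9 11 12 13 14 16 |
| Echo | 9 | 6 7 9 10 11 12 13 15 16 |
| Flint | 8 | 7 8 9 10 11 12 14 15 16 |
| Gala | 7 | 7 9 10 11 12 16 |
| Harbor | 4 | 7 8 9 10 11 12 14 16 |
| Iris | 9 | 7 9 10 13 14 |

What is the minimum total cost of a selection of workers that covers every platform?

9

Comet, Harbor together cover every platform (Comet ∪ Harbor = {6, 7, 8, 9, 10, 11, 12, 13, 14, 15, 16}); total cost 5 + 4 = 9.
The greedy pick Delta, Bravo, Harbor costs 10; no covering selection beats 9.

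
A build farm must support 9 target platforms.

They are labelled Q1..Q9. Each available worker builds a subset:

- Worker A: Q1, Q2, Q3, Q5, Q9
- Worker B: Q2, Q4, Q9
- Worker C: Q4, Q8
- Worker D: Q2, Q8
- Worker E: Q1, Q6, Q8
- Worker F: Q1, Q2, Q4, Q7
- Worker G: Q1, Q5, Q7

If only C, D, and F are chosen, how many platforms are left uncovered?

Union of C, D, F = {Q1, Q2, Q4, Q7, Q8}.
Not covered: Q3, Q5, Q6, Q9 — 4 platforms.

4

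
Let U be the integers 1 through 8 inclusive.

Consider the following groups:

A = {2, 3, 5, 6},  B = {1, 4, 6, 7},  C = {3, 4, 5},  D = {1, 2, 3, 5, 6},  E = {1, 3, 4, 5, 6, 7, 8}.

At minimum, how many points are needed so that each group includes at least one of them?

2

The 2 points {5, 6} hit every group.
No single point lies in every group, so at least 2 are needed and 2 is optimal.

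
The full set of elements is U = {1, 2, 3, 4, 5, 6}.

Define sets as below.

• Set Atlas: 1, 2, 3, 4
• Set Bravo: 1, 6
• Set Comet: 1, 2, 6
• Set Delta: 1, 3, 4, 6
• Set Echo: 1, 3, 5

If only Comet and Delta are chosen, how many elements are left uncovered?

Union of Comet, Delta = {1, 2, 3, 4, 6}.
Not covered: 5 — 1 element.

1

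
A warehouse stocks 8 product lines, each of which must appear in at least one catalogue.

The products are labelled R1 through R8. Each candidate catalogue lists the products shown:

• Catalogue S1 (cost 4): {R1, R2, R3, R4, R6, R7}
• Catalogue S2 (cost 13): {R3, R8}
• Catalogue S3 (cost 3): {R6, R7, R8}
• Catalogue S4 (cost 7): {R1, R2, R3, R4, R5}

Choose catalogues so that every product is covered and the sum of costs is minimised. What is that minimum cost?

10

S3, S4 together cover every product (S3 ∪ S4 = {R1, R2, R3, R4, R5, R6, R7, R8}); total cost 3 + 7 = 10.
The greedy pick S1, S3, S4 costs 14; no covering selection beats 10.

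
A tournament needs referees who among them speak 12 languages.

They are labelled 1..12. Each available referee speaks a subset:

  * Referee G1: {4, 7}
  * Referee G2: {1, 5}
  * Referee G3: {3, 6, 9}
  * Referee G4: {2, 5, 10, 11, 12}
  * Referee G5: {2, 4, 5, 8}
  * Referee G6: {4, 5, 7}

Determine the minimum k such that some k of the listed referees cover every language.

5

Take {G1, G2, G3, G4, G5}. Their union is {1, 2, 3, 4, 5, 6, 7, 8, 9, 10, 11, 12}, which is all 12 languages.
No 4 of the 6 referees cover everything (all 15 combinations miss at least one language), so 5 is optimal.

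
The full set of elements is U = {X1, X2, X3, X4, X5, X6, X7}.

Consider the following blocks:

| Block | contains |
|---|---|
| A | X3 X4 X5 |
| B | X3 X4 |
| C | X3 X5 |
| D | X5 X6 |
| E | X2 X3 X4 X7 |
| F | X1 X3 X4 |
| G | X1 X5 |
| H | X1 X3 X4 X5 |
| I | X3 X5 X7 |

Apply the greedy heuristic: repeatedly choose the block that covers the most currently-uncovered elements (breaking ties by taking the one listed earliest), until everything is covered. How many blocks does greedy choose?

Greedy: pick E (covers 4 new) → pick D (covers 2 new) → pick F (covers 1 new). Total picks: 3.

3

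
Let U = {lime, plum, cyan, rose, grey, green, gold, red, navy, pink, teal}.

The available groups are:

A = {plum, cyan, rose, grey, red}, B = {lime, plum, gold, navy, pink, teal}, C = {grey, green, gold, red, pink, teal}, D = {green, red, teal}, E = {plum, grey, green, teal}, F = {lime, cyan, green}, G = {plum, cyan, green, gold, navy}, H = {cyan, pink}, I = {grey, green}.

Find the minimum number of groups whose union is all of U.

A and B and I together: A ∪ B ∪ I = {lime, plum, cyan, rose, grey, green, gold, red, navy, pink, teal} — every element is covered.
Only A contains rose, so A is forced; the remaining 6 elements need at least 2 more groups (each remaining group adds at most 5) — so at least 3 groups are needed, and 3 is optimal.

3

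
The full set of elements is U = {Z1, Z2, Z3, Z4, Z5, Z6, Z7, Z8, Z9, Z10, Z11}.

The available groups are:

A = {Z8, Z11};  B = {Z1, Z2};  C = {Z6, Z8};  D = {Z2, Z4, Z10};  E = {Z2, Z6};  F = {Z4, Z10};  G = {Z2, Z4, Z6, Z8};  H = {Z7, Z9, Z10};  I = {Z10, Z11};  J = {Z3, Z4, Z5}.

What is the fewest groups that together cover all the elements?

5

A, B, E, H, and J cover everything between them: the union {Z1, Z2, Z3, Z4, Z5, Z6, Z7, Z8, Z9, Z10, Z11} is all of U.
No 4 of the 10 groups cover everything (all 210 combinations miss at least one element), so 5 is optimal.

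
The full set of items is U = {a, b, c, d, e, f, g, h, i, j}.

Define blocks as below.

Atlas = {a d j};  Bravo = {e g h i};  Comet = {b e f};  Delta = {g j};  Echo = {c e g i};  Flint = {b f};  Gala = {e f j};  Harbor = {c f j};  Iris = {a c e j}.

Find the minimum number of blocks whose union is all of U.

Atlas, Bravo, Comet, and Harbor cover everything between them: the union {a, b, c, d, e, f, g, h, i, j} is all of U.
No 3 of the 9 blocks cover everything (all 84 combinations miss at least one item), so 4 is optimal.

4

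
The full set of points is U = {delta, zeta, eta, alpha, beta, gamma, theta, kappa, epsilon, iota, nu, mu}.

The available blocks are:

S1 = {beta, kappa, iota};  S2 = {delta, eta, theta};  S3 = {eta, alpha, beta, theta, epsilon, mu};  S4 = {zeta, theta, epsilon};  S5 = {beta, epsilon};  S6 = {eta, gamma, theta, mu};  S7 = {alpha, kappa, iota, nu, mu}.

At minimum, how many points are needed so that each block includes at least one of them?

The 3 points {theta, kappa, epsilon} hit every block.
The blocks S2, S5, S7 are pairwise disjoint, so any hitting set needs a separate point for each — at least 3. Hence 3 is optimal.

3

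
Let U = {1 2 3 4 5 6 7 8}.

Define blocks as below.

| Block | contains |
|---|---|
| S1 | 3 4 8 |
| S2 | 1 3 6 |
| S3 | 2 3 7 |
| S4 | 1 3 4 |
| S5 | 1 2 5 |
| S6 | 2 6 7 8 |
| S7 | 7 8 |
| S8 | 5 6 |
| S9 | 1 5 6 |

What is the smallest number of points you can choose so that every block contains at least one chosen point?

3

The 3 points {3, 5, 8} hit every block.
The blocks S4, S7, S8 are pairwise disjoint, so any hitting set needs a separate point for each — at least 3. Hence 3 is optimal.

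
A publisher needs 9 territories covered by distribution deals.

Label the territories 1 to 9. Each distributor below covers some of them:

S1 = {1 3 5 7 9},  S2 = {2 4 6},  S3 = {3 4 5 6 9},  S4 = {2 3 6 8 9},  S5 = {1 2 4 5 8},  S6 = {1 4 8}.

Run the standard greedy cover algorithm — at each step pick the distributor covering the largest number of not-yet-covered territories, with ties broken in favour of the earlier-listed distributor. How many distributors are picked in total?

Greedy: pick S1 (covers 5 new) → pick S2 (covers 3 new) → pick S4 (covers 1 new). Total picks: 3.

3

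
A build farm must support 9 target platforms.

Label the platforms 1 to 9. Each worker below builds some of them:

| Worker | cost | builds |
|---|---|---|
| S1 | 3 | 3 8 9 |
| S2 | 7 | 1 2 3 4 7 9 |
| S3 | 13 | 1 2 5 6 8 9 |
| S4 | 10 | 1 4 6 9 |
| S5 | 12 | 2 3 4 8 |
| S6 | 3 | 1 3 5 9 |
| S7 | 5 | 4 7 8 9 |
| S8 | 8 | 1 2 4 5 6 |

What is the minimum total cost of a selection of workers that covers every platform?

16

S6, S7, S8 together cover every platform (S6 ∪ S7 ∪ S8 = {1, 2, 3, 4, 5, 6, 7, 8, 9}); total cost 3 + 5 + 8 = 16.
No covering selection has total cost below 16.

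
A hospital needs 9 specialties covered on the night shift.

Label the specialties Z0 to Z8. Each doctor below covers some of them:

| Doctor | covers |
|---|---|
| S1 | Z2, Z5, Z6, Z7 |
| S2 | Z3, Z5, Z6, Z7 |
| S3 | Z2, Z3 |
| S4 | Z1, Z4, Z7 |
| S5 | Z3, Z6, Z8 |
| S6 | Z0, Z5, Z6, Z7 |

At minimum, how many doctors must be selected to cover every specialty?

Take {S3, S4, S5, S6}. Their union is {Z0, Z1, Z2, Z3, Z4, Z5, Z6, Z7, Z8}, which is all 9 specialties.
Only S6 contains Z0, so S6 is forced; the remaining 5 specialties need at least 3 more doctors (each remaining doctor adds at most 2) — so at least 4 doctors are needed, and 4 is optimal.

4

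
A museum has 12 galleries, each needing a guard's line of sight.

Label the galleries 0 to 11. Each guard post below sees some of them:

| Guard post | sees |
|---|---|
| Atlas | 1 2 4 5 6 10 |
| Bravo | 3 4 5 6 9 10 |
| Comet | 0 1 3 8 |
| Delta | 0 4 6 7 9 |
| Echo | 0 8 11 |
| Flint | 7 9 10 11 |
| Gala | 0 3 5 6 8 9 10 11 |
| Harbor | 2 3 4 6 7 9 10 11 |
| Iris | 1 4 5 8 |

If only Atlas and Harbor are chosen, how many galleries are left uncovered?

Union of Atlas, Harbor = {1, 2, 3, 4, 5, 6, 7, 9, 10, 11}.
Not covered: 0, 8 — 2 galleries.

2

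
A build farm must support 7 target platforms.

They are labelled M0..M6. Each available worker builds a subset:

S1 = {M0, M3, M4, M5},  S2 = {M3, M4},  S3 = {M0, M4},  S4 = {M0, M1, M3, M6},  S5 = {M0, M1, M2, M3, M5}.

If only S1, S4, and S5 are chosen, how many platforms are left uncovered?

0

Union of S1, S4, S5 = {M0, M1, M2, M3, M4, M5, M6} — that's every platform, so 0 are uncovered.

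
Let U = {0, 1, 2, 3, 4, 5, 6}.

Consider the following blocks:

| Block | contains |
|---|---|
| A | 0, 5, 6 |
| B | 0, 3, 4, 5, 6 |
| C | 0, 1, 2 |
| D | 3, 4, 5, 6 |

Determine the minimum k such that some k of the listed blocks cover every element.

2

C and D cover everything between them: the union {0, 1, 2, 3, 4, 5, 6} is all of U.
No single block has all 7 elements (the largest, B, has 5), so 2 is optimal.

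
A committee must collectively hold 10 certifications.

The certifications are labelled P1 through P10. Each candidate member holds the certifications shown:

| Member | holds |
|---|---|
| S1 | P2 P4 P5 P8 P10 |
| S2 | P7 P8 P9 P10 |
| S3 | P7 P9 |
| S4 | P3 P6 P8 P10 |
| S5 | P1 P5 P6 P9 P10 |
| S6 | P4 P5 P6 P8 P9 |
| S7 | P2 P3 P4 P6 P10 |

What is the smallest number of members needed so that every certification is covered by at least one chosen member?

Take {S2, S5, S7}. Their union is {P1, P2, P3, P4, P5, P6, P7, P8, P9, P10}, which is all 10 certifications.
Only S5 contains P1, so S5 is forced; the remaining 5 certifications need at least 2 more members (each remaining member adds at most 3) — so at least 3 members are needed, and 3 is optimal.

3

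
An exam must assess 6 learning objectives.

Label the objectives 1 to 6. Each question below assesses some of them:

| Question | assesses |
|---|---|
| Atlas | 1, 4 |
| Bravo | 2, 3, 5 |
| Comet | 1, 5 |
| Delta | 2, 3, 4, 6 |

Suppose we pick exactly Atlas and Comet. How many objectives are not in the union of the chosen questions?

3

Union of Atlas, Comet = {1, 4, 5}.
Not covered: 2, 3, 6 — 3 objectives.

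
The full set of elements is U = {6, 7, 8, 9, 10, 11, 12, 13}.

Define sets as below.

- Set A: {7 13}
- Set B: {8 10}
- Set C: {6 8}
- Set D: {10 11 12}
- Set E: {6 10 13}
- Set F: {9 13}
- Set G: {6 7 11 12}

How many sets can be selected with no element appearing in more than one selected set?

3

C, D, F are pairwise disjoint (C={6,8}; D={10,11,12}; F={9,13}).
Every remaining set overlaps one of these, and no 4 of the listed sets are pairwise disjoint, so 3 is the maximum.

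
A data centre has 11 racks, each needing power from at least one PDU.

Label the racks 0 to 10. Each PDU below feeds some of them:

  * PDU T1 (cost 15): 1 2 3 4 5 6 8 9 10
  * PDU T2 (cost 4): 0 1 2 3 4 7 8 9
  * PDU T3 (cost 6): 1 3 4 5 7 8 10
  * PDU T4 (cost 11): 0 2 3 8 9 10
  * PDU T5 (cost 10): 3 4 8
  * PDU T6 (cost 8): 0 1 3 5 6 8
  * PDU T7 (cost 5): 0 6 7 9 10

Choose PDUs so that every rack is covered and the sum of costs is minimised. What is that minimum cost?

15

T2, T3, T7 together cover every rack (T2 ∪ T3 ∪ T7 = {0, 1, 2, 3, 4, 5, 6, 7, 8, 9, 10}); total cost 4 + 6 + 5 = 15.
No covering selection has total cost below 15.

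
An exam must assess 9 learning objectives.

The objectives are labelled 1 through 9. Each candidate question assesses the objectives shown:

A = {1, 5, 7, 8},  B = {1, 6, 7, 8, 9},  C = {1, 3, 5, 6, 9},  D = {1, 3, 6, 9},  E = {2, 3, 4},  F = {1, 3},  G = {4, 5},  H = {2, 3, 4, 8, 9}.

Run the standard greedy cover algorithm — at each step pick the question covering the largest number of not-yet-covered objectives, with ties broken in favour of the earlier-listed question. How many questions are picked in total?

3

Greedy: pick B (covers 5 new) → pick E (covers 3 new) → pick A (covers 1 new). Total picks: 3.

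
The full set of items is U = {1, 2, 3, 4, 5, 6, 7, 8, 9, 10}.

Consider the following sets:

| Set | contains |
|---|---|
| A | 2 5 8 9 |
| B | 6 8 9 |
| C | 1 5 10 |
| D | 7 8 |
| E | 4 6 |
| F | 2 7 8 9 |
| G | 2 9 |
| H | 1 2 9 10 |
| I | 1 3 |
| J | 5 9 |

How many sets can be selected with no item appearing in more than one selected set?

4

C, D, E, G are pairwise disjoint (C={1,5,10}; D={7,8}; E={4,6}; G={2,9}).
Every remaining set overlaps one of these, and no 5 of the listed sets are pairwise disjoint, so 4 is the maximum.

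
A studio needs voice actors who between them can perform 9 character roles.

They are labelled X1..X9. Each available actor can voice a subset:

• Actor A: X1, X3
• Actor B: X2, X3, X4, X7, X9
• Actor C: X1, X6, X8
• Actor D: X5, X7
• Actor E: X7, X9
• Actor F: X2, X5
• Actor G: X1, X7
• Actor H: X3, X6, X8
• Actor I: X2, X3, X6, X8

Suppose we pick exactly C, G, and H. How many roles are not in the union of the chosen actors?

Union of C, G, H = {X1, X3, X6, X7, X8}.
Not covered: X2, X4, X5, X9 — 4 roles.

4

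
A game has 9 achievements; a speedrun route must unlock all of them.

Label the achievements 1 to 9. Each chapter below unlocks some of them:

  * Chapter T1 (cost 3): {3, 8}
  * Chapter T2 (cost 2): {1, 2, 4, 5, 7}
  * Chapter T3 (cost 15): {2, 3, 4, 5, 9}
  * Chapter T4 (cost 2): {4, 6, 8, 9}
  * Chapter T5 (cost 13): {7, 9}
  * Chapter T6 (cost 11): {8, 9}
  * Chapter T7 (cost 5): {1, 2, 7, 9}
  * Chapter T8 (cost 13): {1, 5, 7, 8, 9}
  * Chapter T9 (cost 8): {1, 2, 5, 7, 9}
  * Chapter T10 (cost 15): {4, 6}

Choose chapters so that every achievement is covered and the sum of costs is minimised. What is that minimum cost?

T1, T2, T4 together cover every achievement (T1 ∪ T2 ∪ T4 = {1, 2, 3, 4, 5, 6, 7, 8, 9}); total cost 3 + 2 + 2 = 7.
No covering selection has total cost below 7.

7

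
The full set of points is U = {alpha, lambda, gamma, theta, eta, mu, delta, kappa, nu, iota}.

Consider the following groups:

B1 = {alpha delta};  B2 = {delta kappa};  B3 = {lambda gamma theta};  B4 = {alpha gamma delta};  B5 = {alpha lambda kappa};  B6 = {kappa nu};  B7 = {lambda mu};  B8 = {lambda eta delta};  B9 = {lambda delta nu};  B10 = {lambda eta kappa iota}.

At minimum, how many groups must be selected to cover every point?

5

B1, B3, B6, B7, and B10 cover everything between them: the union {alpha, lambda, gamma, theta, eta, mu, delta, kappa, nu, iota} is all of U.
No 4 of the 10 groups cover everything (all 210 combinations miss at least one point), so 5 is optimal.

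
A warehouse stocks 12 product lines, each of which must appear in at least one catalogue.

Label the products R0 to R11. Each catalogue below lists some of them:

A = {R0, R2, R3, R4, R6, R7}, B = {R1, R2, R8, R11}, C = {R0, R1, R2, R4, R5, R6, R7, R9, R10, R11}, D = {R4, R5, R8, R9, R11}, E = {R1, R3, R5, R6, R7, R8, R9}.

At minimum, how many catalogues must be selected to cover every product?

C and E together: C ∪ E = {R0, R1, R2, R3, R4, R5, R6, R7, R8, R9, R10, R11} — every product is covered.
No single catalogue has all 12 products (the largest, C, has 10), so 2 is optimal.

2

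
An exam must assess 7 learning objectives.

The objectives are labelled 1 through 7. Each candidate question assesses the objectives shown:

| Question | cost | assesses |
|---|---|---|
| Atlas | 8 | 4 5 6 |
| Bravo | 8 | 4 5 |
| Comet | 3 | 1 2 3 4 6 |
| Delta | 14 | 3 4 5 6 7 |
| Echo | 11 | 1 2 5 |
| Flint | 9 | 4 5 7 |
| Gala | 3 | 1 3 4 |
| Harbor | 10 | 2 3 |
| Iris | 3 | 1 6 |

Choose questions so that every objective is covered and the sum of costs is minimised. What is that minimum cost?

Comet, Flint together cover every objective (Comet ∪ Flint = {1, 2, 3, 4, 5, 6, 7}); total cost 3 + 9 = 12.
No covering selection has total cost below 12.

12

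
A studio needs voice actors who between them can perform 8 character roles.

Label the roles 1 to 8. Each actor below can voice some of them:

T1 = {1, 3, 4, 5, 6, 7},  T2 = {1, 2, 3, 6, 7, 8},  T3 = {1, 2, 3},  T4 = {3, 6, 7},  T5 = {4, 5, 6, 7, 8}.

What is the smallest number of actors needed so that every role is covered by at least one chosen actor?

T2 and T5 together: T2 ∪ T5 = {1, 2, 3, 4, 5, 6, 7, 8} — every role is covered.
No single actor has all 8 roles (the largest, T1, has 6), so 2 is optimal.

2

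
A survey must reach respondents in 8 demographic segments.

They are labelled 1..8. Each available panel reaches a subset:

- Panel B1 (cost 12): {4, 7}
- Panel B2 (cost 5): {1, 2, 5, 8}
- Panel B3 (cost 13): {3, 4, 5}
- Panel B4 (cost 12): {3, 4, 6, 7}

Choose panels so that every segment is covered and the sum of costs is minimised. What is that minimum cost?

B2, B4 together cover every segment (B2 ∪ B4 = {1, 2, 3, 4, 5, 6, 7, 8}); total cost 5 + 12 = 17.
No covering selection has total cost below 17.

17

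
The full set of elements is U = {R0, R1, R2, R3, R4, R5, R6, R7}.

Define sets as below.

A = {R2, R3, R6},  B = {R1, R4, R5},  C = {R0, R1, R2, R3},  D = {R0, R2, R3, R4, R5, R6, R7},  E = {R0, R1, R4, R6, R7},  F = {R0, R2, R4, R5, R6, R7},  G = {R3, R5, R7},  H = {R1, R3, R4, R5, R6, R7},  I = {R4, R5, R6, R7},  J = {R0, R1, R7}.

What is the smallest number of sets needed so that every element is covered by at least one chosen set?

Take {B, D}. Their union is {R0, R1, R2, R3, R4, R5, R6, R7}, which is all 8 elements.
No single set has all 8 elements (the largest, D, has 7), so 2 is optimal.

2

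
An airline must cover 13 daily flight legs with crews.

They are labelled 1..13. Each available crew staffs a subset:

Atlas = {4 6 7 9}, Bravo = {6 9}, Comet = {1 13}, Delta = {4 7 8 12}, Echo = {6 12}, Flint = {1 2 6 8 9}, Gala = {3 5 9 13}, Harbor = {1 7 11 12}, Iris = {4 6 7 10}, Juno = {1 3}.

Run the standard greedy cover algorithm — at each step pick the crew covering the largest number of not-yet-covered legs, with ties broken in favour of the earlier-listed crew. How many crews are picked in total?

Greedy: pick Flint (covers 5 new) → pick Delta (covers 3 new) → pick Gala (covers 3 new) → pick Harbor (covers 1 new) → pick Iris (covers 1 new). Total picks: 5.
(The true minimum cover uses only 4 crews, so greedy is not optimal here.)

5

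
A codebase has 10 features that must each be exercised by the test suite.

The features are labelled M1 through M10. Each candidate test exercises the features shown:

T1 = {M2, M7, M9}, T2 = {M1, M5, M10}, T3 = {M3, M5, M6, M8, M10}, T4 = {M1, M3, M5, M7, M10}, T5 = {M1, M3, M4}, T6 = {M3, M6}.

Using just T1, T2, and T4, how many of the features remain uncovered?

Union of T1, T2, T4 = {M1, M2, M3, M5, M7, M9, M10}.
Not covered: M4, M6, M8 — 3 features.

3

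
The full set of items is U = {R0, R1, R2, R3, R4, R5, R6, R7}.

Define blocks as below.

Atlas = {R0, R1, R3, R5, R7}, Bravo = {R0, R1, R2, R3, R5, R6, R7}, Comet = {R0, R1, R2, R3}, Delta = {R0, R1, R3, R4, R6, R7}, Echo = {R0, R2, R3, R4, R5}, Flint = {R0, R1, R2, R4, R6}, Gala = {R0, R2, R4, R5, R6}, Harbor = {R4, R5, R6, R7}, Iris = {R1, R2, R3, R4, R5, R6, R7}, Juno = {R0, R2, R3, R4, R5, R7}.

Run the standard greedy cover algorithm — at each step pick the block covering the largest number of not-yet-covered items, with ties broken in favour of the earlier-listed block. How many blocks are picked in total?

Greedy: pick Bravo (covers 7 new) → pick Delta (covers 1 new). Total picks: 2.

2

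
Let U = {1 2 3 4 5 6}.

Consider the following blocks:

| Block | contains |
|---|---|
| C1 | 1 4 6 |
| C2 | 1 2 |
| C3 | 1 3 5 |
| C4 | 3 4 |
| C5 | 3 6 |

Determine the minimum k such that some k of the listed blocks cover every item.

3

Take {C1, C2, C3}. Their union is {1, 2, 3, 4, 5, 6}, which is all 6 items.
Only C2 contains 2, so C2 is forced; the remaining 4 items need at least 2 more blocks (each remaining block adds at most 2) — so at least 3 blocks are needed, and 3 is optimal.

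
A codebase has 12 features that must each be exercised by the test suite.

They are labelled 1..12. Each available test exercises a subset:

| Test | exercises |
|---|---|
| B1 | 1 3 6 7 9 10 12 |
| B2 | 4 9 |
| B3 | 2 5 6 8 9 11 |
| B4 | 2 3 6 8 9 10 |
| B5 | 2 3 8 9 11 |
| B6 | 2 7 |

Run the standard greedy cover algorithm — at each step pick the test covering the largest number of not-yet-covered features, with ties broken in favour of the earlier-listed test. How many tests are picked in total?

Greedy: pick B1 (covers 7 new) → pick B3 (covers 4 new) → pick B2 (covers 1 new). Total picks: 3.

3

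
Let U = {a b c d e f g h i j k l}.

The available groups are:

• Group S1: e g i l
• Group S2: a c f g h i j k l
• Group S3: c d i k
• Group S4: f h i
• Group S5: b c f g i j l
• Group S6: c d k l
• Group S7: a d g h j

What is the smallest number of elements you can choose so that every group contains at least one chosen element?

2

T = {d, i} meets every group (each contains at least one member of T), and |T| = 2.
The groups S4, S6 are pairwise disjoint, so any hitting set needs a separate element for each — at least 2. Hence 2 is optimal.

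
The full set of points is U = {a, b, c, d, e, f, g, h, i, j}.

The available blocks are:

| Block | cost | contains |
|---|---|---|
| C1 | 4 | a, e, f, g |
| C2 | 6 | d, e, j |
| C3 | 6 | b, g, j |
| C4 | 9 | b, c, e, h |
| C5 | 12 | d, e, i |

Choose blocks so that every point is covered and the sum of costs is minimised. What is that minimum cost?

C1, C3, C4, C5 together cover every point (C1 ∪ C3 ∪ C4 ∪ C5 = {a, b, c, d, e, f, g, h, i, j}); total cost 4 + 6 + 9 + 12 = 31.
No covering selection has total cost below 31.

31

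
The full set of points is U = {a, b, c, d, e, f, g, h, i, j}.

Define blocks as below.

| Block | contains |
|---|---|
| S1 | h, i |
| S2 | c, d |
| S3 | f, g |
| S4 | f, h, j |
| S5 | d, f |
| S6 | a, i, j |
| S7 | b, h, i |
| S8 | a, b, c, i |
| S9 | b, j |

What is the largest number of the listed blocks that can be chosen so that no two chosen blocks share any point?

4

S1, S2, S3, S9 are pairwise disjoint (S1={h,i}; S2={c,d}; S3={f,g}; S9={b,j}).
Every remaining block overlaps one of these, and no 5 of the listed blocks are pairwise disjoint, so 4 is the maximum.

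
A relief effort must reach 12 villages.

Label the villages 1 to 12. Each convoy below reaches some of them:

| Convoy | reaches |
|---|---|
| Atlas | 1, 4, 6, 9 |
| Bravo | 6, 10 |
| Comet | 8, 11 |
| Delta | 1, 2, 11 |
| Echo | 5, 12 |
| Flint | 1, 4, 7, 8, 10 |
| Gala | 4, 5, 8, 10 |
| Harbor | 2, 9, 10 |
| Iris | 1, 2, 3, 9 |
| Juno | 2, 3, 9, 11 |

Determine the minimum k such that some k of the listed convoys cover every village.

4

Bravo and Echo and Flint and Juno together: Bravo ∪ Echo ∪ Flint ∪ Juno = {1, 2, 3, 4, 5, 6, 7, 8, 9, 10, 11, 12} — every village is covered.
No 3 of the 10 convoys cover everything (all 120 combinations miss at least one village), so 4 is optimal.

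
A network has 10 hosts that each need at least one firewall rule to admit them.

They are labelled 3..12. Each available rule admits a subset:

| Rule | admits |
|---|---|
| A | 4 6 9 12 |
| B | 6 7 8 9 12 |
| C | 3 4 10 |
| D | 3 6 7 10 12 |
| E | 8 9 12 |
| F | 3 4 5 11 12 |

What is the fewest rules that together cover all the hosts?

D and E and F together: D ∪ E ∪ F = {3, 4, 5, 6, 7, 8, 9, 10, 11, 12} — every host is covered.
Only F contains 5, so F is forced; the remaining 5 hosts need at least 2 more rules (each remaining rule adds at most 4) — so at least 3 rules are needed, and 3 is optimal.

3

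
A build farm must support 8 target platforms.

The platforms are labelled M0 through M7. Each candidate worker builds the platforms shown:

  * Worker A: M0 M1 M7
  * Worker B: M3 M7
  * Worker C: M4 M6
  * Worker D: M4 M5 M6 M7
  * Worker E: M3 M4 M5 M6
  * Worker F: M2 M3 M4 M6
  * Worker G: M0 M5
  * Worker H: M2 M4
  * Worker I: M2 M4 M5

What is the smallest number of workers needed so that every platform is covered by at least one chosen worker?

Take {A, E, H}. Their union is {M0, M1, M2, M3, M4, M5, M6, M7}, which is all 8 platforms.
Only A contains M1, so A is forced; the remaining 5 platforms need at least 2 more workers (each remaining worker adds at most 4) — so at least 3 workers are needed, and 3 is optimal.

3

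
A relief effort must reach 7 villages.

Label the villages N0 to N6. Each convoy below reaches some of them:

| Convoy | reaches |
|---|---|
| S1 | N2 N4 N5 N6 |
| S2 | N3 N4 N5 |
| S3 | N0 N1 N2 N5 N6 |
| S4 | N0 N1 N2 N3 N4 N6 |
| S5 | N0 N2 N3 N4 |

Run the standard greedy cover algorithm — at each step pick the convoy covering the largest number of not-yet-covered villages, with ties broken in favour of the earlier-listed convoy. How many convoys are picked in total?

2

Greedy: pick S4 (covers 6 new) → pick S1 (covers 1 new). Total picks: 2.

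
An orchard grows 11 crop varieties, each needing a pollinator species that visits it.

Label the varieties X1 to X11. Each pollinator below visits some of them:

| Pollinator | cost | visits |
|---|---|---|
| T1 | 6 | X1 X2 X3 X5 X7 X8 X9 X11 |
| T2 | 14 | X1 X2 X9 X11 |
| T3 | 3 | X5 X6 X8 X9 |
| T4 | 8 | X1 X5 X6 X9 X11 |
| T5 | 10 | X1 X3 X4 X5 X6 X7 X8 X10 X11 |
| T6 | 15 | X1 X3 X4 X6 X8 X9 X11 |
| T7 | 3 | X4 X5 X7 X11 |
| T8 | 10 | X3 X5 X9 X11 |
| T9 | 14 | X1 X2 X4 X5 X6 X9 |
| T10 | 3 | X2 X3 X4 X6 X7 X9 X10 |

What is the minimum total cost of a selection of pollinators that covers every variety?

T1, T10 together cover every variety (T1 ∪ T10 = {X1, X2, X3, X4, X5, X6, X7, X8, X9, X10, X11}); total cost 6 + 3 = 9.
No covering selection has total cost below 9.

9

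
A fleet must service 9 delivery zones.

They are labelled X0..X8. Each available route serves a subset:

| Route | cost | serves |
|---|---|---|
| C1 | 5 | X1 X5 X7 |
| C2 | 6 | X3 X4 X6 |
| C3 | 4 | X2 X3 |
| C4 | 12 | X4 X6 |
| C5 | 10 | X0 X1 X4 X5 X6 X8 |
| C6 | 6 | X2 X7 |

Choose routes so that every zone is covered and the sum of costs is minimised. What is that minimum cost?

19

C1, C3, C5 together cover every zone (C1 ∪ C3 ∪ C5 = {X0, X1, X2, X3, X4, X5, X6, X7, X8}); total cost 5 + 4 + 10 = 19.
The greedy pick C1, C2, C3, C5 costs 25; no covering selection beats 19.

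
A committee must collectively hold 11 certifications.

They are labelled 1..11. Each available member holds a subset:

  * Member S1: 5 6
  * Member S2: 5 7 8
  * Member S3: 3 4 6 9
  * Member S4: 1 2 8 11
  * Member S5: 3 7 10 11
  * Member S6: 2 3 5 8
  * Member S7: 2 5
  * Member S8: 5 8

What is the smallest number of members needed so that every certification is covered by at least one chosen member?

Take {S3, S4, S5, S7}. Their union is {1, 2, 3, 4, 5, 6, 7, 8, 9, 10, 11}, which is all 11 certifications.
Only S5 contains 10, so S5 is forced; the remaining 7 certifications need at least 3 more members (each remaining member adds at most 3) — so at least 4 members are needed, and 4 is optimal.

4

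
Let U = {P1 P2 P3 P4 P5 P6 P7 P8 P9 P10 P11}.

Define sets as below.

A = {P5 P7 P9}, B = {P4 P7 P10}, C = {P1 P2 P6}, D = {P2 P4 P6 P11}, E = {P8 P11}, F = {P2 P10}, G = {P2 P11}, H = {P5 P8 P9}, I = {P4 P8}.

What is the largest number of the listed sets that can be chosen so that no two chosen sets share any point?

3

A, C, E are pairwise disjoint (A={P5,P7,P9}; C={P1,P2,P6}; E={P8,P11}).
Every remaining set overlaps one of these, and no 4 of the listed sets are pairwise disjoint, so 3 is the maximum.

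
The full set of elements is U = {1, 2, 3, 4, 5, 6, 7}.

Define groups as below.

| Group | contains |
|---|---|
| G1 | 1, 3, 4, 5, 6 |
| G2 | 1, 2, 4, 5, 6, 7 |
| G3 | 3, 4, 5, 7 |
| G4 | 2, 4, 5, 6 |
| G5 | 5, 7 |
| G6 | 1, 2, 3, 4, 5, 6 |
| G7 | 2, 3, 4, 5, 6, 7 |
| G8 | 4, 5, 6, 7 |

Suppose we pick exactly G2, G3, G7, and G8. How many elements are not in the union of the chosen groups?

0

Union of G2, G3, G7, G8 = {1, 2, 3, 4, 5, 6, 7} — that's every element, so 0 are uncovered.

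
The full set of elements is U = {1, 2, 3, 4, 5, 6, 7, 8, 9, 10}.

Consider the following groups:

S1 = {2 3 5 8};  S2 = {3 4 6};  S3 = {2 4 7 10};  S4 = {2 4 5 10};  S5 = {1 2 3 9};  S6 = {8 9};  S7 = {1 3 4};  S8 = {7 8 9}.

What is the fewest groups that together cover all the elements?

S2 and S4 and S5 and S8 together: S2 ∪ S4 ∪ S5 ∪ S8 = {1, 2, 3, 4, 5, 6, 7, 8, 9, 10} — every element is covered.
Only S2 contains 6, so S2 is forced; the remaining 7 elements need at least 3 more groups (each remaining group adds at most 3) — so at least 4 groups are needed, and 4 is optimal.

4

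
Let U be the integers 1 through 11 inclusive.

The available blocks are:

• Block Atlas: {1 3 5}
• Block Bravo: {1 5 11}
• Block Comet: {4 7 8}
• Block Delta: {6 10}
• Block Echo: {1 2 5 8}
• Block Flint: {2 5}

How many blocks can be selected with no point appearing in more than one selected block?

3

Atlas, Comet, Delta are pairwise disjoint (Atlas={1,3,5}; Comet={4,7,8}; Delta={6,10}).
Every remaining block overlaps one of these, and no 4 of the listed blocks are pairwise disjoint, so 3 is the maximum.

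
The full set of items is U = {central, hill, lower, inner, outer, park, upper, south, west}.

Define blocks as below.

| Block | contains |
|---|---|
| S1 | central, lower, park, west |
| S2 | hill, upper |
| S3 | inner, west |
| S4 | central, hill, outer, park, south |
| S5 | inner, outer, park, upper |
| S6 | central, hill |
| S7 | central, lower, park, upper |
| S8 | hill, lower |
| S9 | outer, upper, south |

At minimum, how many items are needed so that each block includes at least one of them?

The 3 items {hill, upper, west} hit every block.
The blocks S3, S8, S9 are pairwise disjoint, so any hitting set needs a separate item for each — at least 3. Hence 3 is optimal.

3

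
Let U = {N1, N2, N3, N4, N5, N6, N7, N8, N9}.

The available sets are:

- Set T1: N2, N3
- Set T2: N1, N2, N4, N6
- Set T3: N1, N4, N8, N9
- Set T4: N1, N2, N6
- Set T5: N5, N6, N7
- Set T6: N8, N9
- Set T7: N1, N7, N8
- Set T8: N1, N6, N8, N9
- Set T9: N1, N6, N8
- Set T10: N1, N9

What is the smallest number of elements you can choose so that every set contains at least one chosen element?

H = {N1, N3, N7, N9} meets every set (each contains at least one member of H), and |H| = 4.
No choice of 3 elements meets every set, so 4 is the minimum.

4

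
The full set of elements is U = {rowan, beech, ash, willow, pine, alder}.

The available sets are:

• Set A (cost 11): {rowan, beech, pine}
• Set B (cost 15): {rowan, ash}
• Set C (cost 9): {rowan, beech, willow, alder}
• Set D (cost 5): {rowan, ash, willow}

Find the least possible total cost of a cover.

A, C, D together cover every element (A ∪ C ∪ D = {rowan, beech, ash, willow, pine, alder}); total cost 11 + 9 + 5 = 25.
No covering selection has total cost below 25.

25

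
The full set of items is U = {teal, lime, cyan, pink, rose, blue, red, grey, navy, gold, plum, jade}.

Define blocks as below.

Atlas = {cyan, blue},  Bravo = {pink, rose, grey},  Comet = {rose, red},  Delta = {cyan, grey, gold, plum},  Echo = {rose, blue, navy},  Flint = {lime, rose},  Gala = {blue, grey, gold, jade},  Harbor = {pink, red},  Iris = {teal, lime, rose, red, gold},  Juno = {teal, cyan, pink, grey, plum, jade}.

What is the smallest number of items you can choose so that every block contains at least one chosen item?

4

H = {pink, rose, blue, gold} meets every block (each contains at least one member of H), and |H| = 4.
No choice of 3 items meets every block, so 4 is the minimum.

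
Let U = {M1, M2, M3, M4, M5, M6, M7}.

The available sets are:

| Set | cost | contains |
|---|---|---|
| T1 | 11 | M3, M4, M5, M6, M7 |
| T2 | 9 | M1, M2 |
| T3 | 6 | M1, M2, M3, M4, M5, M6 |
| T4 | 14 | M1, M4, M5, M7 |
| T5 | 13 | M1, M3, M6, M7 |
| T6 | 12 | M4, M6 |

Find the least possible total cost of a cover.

T1, T3 together cover every item (T1 ∪ T3 = {M1, M2, M3, M4, M5, M6, M7}); total cost 11 + 6 = 17.
No covering selection has total cost below 17.

17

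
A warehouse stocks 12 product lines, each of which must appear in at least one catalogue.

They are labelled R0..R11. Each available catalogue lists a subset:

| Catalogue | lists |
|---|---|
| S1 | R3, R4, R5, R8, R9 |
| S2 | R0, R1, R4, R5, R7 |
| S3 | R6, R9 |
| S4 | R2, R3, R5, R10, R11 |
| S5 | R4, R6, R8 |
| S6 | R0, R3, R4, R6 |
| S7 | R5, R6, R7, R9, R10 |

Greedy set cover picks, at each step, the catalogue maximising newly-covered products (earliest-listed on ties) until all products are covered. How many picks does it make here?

4

Greedy: pick S1 (covers 5 new) → pick S2 (covers 3 new) → pick S4 (covers 3 new) → pick S3 (covers 1 new). Total picks: 4.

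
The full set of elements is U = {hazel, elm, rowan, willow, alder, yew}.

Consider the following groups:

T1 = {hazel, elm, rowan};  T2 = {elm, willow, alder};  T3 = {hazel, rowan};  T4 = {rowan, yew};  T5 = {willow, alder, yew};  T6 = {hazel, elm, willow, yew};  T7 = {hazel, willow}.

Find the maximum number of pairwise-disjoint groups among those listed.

2

T3, T5 are pairwise disjoint (T3={hazel,rowan}; T5={willow,alder,yew}).
Every remaining group overlaps one of these, and no 3 of the listed groups are pairwise disjoint, so 2 is the maximum.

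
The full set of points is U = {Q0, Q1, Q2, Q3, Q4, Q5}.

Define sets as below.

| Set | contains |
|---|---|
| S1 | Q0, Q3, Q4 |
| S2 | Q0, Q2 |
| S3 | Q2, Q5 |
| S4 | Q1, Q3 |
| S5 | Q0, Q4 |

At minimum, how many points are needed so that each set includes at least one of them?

3

Take H = {Q0, Q3, Q5}. Each listed set contains at least one of these, so H is a hitting set of size 3.
The sets S3, S4, S5 are pairwise disjoint, so any hitting set needs a separate point for each — at least 3. Hence 3 is optimal.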